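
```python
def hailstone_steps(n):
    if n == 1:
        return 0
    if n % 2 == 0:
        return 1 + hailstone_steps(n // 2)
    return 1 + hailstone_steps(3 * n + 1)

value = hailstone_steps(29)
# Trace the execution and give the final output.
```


hailstone_steps(29)
29 is odd -> 3*29+1 = 88 -> hailstone_steps(88)
88 is even -> hailstone_steps(44)
44 is even -> hailstone_steps(22)
22 is even -> hailstone_steps(11)
11 is odd -> 3*11+1 = 34 -> hailstone_steps(34)
34 is even -> hailstone_steps(17)
17 is odd -> 3*17+1 = 52 -> hailstone_steps(52)
52 is even -> hailstone_steps(26)
26 is even -> hailstone_steps(13)
13 is odd -> 3*13+1 = 40 -> hailstone_steps(40)
40 is even -> hailstone_steps(20)
20 is even -> hailstone_steps(10)
10 is even -> hailstone_steps(5)
5 is odd -> 3*5+1 = 16 -> hailstone_steps(16)
16 is even -> hailstone_steps(8)
8 is even -> hailstone_steps(4)
4 is even -> hailstone_steps(2)
2 is even -> hailstone_steps(1)
Reached 1 after 18 steps
= 18


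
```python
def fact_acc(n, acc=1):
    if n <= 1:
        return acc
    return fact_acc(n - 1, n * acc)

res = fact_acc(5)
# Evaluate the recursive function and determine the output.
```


fact_acc(5, 1)
= fact_acc(4, 5 * 1) = fact_acc(4, 5)
= fact_acc(3, 4 * 5) = fact_acc(3, 20)
= fact_acc(2, 3 * 20) = fact_acc(2, 60)
= fact_acc(1, 2 * 60) = fact_acc(1, 120)
n <= 1, return acc = 120


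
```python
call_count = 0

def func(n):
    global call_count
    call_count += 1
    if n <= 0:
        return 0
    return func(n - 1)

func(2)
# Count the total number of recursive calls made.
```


func(2) calls func(1) calls ... calls func(0)
Total calls: 2 + 1 (for base case) = 3


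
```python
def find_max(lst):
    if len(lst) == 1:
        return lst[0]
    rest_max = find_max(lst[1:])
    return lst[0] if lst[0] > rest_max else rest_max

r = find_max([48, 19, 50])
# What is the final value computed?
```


find_max([48, 19, 50])
= compare 48 with find_max([19, 50])
= compare 19 with find_max([50])
Base: find_max([50]) = 50
compare 19 with 50: max = 50
compare 48 with 50: max = 50
= 50


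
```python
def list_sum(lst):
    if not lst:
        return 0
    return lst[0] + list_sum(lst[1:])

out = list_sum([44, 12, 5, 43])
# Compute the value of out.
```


list_sum([44, 12, 5, 43])
= 44 + list_sum([12, 5, 43])
= 44 + 12 + list_sum([5, 43])
= 44 + 12 + 5 + list_sum([43])
= 44 + 12 + 5 + 43 + list_sum([])
= 44 + 12 + 5 + 43 + 0
= 104


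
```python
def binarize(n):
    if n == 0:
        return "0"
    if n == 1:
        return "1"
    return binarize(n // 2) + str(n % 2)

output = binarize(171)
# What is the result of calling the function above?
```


binarize(171)
= binarize(85) + "1"
= binarize(42) + "1" + "1"
= binarize(21) + "0" + "1" + "1"
= binarize(10) + "1" + "0" + "1" + "1"
= binarize(5) + "0" + "1" + "0" + "1" + "1"
= binarize(2) + "1" + "0" + "1" + "0" + "1" + "1"
= binarize(1) + "0" + "1" + "0" + "1" + "0" + "1" + "1"
= "1" + "0" + "1" + "0" + "1" + "0" + "1" + "1"
= "10101011"


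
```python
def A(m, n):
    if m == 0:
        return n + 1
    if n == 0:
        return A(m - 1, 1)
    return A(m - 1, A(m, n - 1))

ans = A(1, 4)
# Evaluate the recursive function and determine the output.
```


A(1, 4)
= A(0, A(1, 3))
First compute A(1, 3) = 5
= A(0, 5)
= 6


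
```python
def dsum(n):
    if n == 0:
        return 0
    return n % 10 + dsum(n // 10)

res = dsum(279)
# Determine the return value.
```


dsum(279)
= 9 + dsum(27)
= 9 + 7 + dsum(2)
= 9 + 7 + 2 + dsum(0)
= 9 + 7 + 2 + 0
= 18


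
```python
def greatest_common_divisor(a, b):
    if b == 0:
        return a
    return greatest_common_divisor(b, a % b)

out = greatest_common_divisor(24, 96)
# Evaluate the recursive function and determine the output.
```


greatest_common_divisor(24, 96)
= greatest_common_divisor(96, 24 % 96) = greatest_common_divisor(96, 24)
= greatest_common_divisor(24, 96 % 24) = greatest_common_divisor(24, 0)
b == 0, return a = 24


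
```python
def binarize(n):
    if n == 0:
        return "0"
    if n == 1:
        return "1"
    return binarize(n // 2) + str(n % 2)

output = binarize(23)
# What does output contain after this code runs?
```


binarize(23)
= binarize(11) + "1"
= binarize(5) + "1" + "1"
= binarize(2) + "1" + "1" + "1"
= binarize(1) + "0" + "1" + "1" + "1"
= "1" + "0" + "1" + "1" + "1"
= "10111"


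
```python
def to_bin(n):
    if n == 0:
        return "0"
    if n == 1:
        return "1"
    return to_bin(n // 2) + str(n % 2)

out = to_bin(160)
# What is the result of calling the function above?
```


to_bin(160)
= to_bin(80) + "0"
= to_bin(40) + "0" + "0"
= to_bin(20) + "0" + "0" + "0"
= to_bin(10) + "0" + "0" + "0" + "0"
= to_bin(5) + "0" + "0" + "0" + "0" + "0"
= to_bin(2) + "1" + "0" + "0" + "0" + "0" + "0"
= to_bin(1) + "0" + "1" + "0" + "0" + "0" + "0" + "0"
= "1" + "0" + "1" + "0" + "0" + "0" + "0" + "0"
= "10100000"


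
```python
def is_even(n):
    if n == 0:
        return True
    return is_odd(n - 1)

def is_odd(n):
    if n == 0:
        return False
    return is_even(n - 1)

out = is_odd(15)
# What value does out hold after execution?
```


is_odd(15)
= is_even(14)
= is_odd(13)
= is_even(12)
= is_odd(11)
= is_even(10)
= is_odd(9)
= is_even(8)
= is_odd(7)
= is_even(6)
= is_odd(5)
= is_even(4)
= is_odd(3)
= is_even(2)
= is_odd(1)
= is_even(0)
n == 0: return True
= True


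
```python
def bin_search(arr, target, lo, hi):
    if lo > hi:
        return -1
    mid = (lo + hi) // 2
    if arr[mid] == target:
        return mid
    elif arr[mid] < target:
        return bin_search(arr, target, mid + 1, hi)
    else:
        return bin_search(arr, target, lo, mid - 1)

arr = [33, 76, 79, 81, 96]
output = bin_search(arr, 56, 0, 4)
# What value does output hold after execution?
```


bin_search(arr, 56, 0, 4)
lo=0, hi=4, mid=2, arr[mid]=79
79 > 56, search left half
lo=0, hi=1, mid=0, arr[mid]=33
33 < 56, search right half
lo=1, hi=1, mid=1, arr[mid]=76
76 > 56, search left half
lo > hi, target not found, return -1
= -1


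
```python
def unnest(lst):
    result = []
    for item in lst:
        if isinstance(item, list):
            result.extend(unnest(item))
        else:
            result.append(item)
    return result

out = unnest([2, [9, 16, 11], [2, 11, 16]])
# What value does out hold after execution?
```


unnest([2, [9, 16, 11], [2, 11, 16]])
Processing each element:
  2 is not a list -> append 2
  [9, 16, 11] is a list -> unnest recursively -> [9, 16, 11]
  [2, 11, 16] is a list -> unnest recursively -> [2, 11, 16]
= [2, 9, 16, 11, 2, 11, 16]


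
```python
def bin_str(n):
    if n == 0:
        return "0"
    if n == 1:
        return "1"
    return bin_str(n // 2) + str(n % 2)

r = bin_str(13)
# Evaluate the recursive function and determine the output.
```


bin_str(13)
= bin_str(6) + "1"
= bin_str(3) + "0" + "1"
= bin_str(1) + "1" + "0" + "1"
= "1" + "1" + "0" + "1"
= "1101"


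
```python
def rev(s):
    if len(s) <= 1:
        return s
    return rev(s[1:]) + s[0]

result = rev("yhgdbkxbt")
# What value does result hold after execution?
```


rev("yhgdbkxbt")
= rev("hgdbkxbt") + "y"
= rev("gdbkxbt") + "h" + "y"
= rev("dbkxbt") + "g" + "h" + "y"
= rev("bkxbt") + "d" + "g" + "h" + "y"
= rev("kxbt") + "b" + "d" + "g" + "h" + "y"
= rev("xbt") + "k" + "b" + "d" + "g" + "h" + "y"
= rev("bt") + "x" + "k" + "b" + "d" + "g" + "h" + "y"
= rev("t") + "b" + "x" + "k" + "b" + "d" + "g" + "h" + "y"
= "t" + "b" + "x" + "k" + "b" + "d" + "g" + "h" + "y"
= "tbxkbdghy"


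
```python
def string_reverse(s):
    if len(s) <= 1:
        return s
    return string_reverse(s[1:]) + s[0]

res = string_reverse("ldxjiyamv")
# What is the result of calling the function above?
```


string_reverse("ldxjiyamv")
= string_reverse("dxjiyamv") + "l"
= string_reverse("xjiyamv") + "d" + "l"
= string_reverse("jiyamv") + "x" + "d" + "l"
= string_reverse("iyamv") + "j" + "x" + "d" + "l"
= string_reverse("yamv") + "i" + "j" + "x" + "d" + "l"
= string_reverse("amv") + "y" + "i" + "j" + "x" + "d" + "l"
= string_reverse("mv") + "a" + "y" + "i" + "j" + "x" + "d" + "l"
= string_reverse("v") + "m" + "a" + "y" + "i" + "j" + "x" + "d" + "l"
= "v" + "m" + "a" + "y" + "i" + "j" + "x" + "d" + "l"
= "vmayijxdl"


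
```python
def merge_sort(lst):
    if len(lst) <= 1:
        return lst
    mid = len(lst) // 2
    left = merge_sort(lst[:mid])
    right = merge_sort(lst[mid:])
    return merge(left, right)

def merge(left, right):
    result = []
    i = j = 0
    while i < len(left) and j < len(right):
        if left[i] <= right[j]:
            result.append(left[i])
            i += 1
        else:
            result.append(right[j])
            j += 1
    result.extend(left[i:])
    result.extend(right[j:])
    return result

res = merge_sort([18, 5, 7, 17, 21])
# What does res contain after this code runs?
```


merge_sort([18, 5, 7, 17, 21])
Split into [18, 5] and [7, 17, 21]
Left sorted: [5, 18]
Right sorted: [7, 17, 21]
Merge [5, 18] and [7, 17, 21]
= [5, 7, 17, 18, 21]


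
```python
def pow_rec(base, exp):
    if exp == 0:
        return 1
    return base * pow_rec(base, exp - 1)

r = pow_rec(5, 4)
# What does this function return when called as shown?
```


pow_rec(5, 4)
= 5 * pow_rec(5, 3)
= 5 * 5 * pow_rec(5, 2)
= 5 * 5 * 5 * pow_rec(5, 1)
= 5 * 5 * 5 * 5 * pow_rec(5, 0)
= 5 * 5 * 5 * 5 * 1
= 625


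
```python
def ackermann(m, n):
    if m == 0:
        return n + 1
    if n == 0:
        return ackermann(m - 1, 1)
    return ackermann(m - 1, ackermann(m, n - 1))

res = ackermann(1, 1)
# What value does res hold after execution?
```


ackermann(1, 1)
= ackermann(0, ackermann(1, 0))
First compute ackermann(1, 0) = 2
= ackermann(0, 2)
= 3


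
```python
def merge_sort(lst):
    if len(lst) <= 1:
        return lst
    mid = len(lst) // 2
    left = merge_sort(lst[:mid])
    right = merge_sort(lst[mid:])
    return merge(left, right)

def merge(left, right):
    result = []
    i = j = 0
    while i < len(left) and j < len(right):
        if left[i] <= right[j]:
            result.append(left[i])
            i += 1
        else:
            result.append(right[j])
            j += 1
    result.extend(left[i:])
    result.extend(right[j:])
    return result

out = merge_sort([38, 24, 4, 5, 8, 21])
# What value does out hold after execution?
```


merge_sort([38, 24, 4, 5, 8, 21])
Split into [38, 24, 4] and [5, 8, 21]
Left sorted: [4, 24, 38]
Right sorted: [5, 8, 21]
Merge [4, 24, 38] and [5, 8, 21]
= [4, 5, 8, 21, 24, 38]


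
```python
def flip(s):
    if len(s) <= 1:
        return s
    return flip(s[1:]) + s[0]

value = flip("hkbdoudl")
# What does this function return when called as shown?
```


flip("hkbdoudl")
= flip("kbdoudl") + "h"
= flip("bdoudl") + "k" + "h"
= flip("doudl") + "b" + "k" + "h"
= flip("oudl") + "d" + "b" + "k" + "h"
= flip("udl") + "o" + "d" + "b" + "k" + "h"
= flip("dl") + "u" + "o" + "d" + "b" + "k" + "h"
= flip("l") + "d" + "u" + "o" + "d" + "b" + "k" + "h"
= "l" + "d" + "u" + "o" + "d" + "b" + "k" + "h"
= "lduodbkh"


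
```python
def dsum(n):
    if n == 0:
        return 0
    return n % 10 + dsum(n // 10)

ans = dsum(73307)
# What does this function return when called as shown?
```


dsum(73307)
= 7 + dsum(7330)
= 7 + 0 + dsum(733)
= 7 + 0 + 3 + dsum(73)
= 7 + 0 + 3 + 3 + dsum(7)
= 7 + 0 + 3 + 3 + 7 + dsum(0)
= 7 + 0 + 3 + 3 + 7 + 0
= 20


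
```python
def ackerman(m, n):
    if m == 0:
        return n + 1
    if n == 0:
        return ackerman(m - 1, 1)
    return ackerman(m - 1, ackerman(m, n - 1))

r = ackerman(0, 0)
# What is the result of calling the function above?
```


ackerman(0, 0)
m == 0: return 0 + 1 = 1
= 1


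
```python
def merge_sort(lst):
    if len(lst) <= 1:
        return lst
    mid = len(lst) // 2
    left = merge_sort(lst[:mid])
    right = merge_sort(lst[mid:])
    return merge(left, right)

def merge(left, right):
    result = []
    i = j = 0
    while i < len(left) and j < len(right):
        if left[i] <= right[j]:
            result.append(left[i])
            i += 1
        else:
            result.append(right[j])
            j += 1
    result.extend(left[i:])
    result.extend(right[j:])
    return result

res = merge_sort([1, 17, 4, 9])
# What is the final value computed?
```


merge_sort([1, 17, 4, 9])
Split into [1, 17] and [4, 9]
Left sorted: [1, 17]
Right sorted: [4, 9]
Merge [1, 17] and [4, 9]
= [1, 4, 9, 17]


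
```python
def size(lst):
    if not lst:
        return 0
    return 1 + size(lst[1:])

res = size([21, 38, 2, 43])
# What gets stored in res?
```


size([21, 38, 2, 43])
= 1 + size([38, 2, 43])
= 1 + 1 + size([2, 43])
= 1 + 1 + 1 + size([43])
= 1 + 1 + 1 + 1 + size([])
= 1 + 1 + 1 + 1 + 0
= 4


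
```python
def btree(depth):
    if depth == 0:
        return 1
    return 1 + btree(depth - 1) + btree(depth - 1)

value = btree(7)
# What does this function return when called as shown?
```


btree(7)
= 1 + btree(6) + btree(6)
= 1 + 2 * btree(6)
btree(k) = 2^(k+1) - 1
btree(0) = 1
btree(1) = 3
btree(2) = 7
btree(3) = 15
btree(4) = 31
btree(7) = 2^8 - 1 = 255


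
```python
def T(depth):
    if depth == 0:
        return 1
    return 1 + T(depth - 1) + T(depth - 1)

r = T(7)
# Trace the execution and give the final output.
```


T(7)
= 1 + T(6) + T(6)
= 1 + 2 * T(6)
T(k) = 2^(k+1) - 1
T(0) = 1
T(1) = 3
T(2) = 7
T(3) = 15
T(4) = 31
T(7) = 2^8 - 1 = 255


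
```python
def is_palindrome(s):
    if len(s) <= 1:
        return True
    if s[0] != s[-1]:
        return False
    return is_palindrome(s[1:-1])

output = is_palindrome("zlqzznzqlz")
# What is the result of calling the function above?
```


is_palindrome("zlqzznzqlz")
"zlqzznzqlz": s[0]='z' == s[-1]='z' -> is_palindrome("lqzznzql")
"lqzznzql": s[0]='l' == s[-1]='l' -> is_palindrome("qzznzq")
"qzznzq": s[0]='q' == s[-1]='q' -> is_palindrome("zznz")
"zznz": s[0]='z' == s[-1]='z' -> is_palindrome("zn")
"zn": s[0]='z' != s[-1]='n' -> False
= False


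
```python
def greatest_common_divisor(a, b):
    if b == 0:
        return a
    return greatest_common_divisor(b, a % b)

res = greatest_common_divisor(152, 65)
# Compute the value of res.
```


greatest_common_divisor(152, 65)
= greatest_common_divisor(65, 152 % 65) = greatest_common_divisor(65, 22)
= greatest_common_divisor(22, 65 % 22) = greatest_common_divisor(22, 21)
= greatest_common_divisor(21, 22 % 21) = greatest_common_divisor(21, 1)
= greatest_common_divisor(1, 21 % 1) = greatest_common_divisor(1, 0)
b == 0, return a = 1


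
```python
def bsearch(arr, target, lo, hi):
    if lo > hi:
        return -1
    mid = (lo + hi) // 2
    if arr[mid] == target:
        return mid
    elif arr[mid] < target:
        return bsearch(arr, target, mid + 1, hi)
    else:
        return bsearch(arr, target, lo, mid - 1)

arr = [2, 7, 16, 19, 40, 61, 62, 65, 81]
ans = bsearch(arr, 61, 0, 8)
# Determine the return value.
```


bsearch(arr, 61, 0, 8)
lo=0, hi=8, mid=4, arr[mid]=40
40 < 61, search right half
lo=5, hi=8, mid=6, arr[mid]=62
62 > 61, search left half
lo=5, hi=5, mid=5, arr[mid]=61
arr[5] == 61, found at index 5
= 5


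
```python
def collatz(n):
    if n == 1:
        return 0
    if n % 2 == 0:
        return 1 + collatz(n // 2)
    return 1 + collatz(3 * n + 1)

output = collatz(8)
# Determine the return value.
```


collatz(8)
8 is even -> collatz(4)
4 is even -> collatz(2)
2 is even -> collatz(1)
Reached 1 after 3 steps
= 3


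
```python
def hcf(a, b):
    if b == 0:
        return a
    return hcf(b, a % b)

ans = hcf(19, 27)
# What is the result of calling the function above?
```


hcf(19, 27)
= hcf(27, 19 % 27) = hcf(27, 19)
= hcf(19, 27 % 19) = hcf(19, 8)
= hcf(8, 19 % 8) = hcf(8, 3)
= hcf(3, 8 % 3) = hcf(3, 2)
= hcf(2, 3 % 2) = hcf(2, 1)
= hcf(1, 2 % 1) = hcf(1, 0)
b == 0, return a = 1


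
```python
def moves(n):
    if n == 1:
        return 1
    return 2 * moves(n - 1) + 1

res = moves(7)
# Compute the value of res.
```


moves(7)
= 2 * moves(6) + 1
= 2 * (2 * moves(5) + 1) + 1
= 2 * (2 * (2 * moves(4) + 1) + 1) + 1
= 2 * (2 * (2 * (2 * moves(3) + 1) + 1) + 1) + 1
= 2 * (2 * (2 * (2 * (2 * moves(2) + 1) + 1) + 1) + 1) + 1
= 2 * (2 * (2 * (2 * (2 * (2 * moves(1) + 1) + 1) + 1) + 1) + 1) + 1
Now compute bottom-up:
moves(1) = 1
moves(2) = 2 * 1 + 1 = 3
moves(3) = 2 * 3 + 1 = 7
moves(4) = 2 * 7 + 1 = 15
moves(5) = 2 * 15 + 1 = 31
moves(6) = 2 * 31 + 1 = 63
moves(7) = 2 * 63 + 1 = 127
= 127


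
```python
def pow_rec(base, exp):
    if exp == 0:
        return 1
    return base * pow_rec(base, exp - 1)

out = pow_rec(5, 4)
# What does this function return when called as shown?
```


pow_rec(5, 4)
= 5 * pow_rec(5, 3)
= 5 * 5 * pow_rec(5, 2)
= 5 * 5 * 5 * pow_rec(5, 1)
= 5 * 5 * 5 * 5 * pow_rec(5, 0)
= 5 * 5 * 5 * 5 * 1
= 625


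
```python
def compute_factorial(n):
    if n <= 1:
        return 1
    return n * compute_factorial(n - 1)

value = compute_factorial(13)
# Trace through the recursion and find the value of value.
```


compute_factorial(13)
= 13 * compute_factorial(12)
= 13 * 12 * compute_factorial(11)
= 13 * 12 * 11 * compute_factorial(10)
= 13 * 12 * 11 * 10 * compute_factorial(9)
= 13 * 12 * 11 * 10 * 9 * compute_factorial(8)
= 13 * 12 * 11 * 10 * 9 * 8 * compute_factorial(7)
= 13 * 12 * 11 * 10 * 9 * 8 * 7 * compute_factorial(6)
= 13 * 12 * 11 * 10 * 9 * 8 * 7 * 6 * compute_factorial(5)
= 13 * 12 * 11 * 10 * 9 * 8 * 7 * 6 * 5 * compute_factorial(4)
= 13 * 12 * 11 * 10 * 9 * 8 * 7 * 6 * 5 * 4 * compute_factorial(3)
= 13 * 12 * 11 * 10 * 9 * 8 * 7 * 6 * 5 * 4 * 3 * compute_factorial(2)
= 13 * 12 * 11 * 10 * 9 * 8 * 7 * 6 * 5 * 4 * 3 * 2 * compute_factorial(1)
= 13 * 12 * 11 * 10 * 9 * 8 * 7 * 6 * 5 * 4 * 3 * 2 * 1
= 6227020800


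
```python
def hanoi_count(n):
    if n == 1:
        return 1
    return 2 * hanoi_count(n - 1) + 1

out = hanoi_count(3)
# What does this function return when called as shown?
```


hanoi_count(3)
= 2 * hanoi_count(2) + 1
= 2 * (2 * hanoi_count(1) + 1) + 1
Now compute bottom-up:
hanoi_count(1) = 1
hanoi_count(2) = 2 * 1 + 1 = 3
hanoi_count(3) = 2 * 3 + 1 = 7
= 7


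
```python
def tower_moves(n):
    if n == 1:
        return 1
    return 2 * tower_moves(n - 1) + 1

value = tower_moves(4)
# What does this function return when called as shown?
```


tower_moves(4)
= 2 * tower_moves(3) + 1
= 2 * (2 * tower_moves(2) + 1) + 1
= 2 * (2 * (2 * tower_moves(1) + 1) + 1) + 1
Now compute bottom-up:
tower_moves(1) = 1
tower_moves(2) = 2 * 1 + 1 = 3
tower_moves(3) = 2 * 3 + 1 = 7
tower_moves(4) = 2 * 7 + 1 = 15
= 15


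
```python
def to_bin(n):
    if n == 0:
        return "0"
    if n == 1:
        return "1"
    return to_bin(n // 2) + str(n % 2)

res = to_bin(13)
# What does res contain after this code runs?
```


to_bin(13)
= to_bin(6) + "1"
= to_bin(3) + "0" + "1"
= to_bin(1) + "1" + "0" + "1"
= "1" + "1" + "0" + "1"
= "1101"


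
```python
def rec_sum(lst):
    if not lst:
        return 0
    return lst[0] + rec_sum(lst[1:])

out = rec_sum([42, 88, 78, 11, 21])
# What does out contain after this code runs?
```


rec_sum([42, 88, 78, 11, 21])
= 42 + rec_sum([88, 78, 11, 21])
= 42 + 88 + rec_sum([78, 11, 21])
= 42 + 88 + 78 + rec_sum([11, 21])
= 42 + 88 + 78 + 11 + rec_sum([21])
= 42 + 88 + 78 + 11 + 21 + rec_sum([])
= 42 + 88 + 78 + 11 + 21 + 0
= 240


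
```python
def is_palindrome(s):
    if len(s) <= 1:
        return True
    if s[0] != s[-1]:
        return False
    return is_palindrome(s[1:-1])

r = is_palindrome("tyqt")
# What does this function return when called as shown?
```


is_palindrome("tyqt")
"tyqt": s[0]='t' == s[-1]='t' -> is_palindrome("yq")
"yq": s[0]='y' != s[-1]='q' -> False
= False


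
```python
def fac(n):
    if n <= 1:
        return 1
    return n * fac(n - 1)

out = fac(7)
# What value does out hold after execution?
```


fac(7)
= 7 * fac(6)
= 7 * 6 * fac(5)
= 7 * 6 * 5 * fac(4)
= 7 * 6 * 5 * 4 * fac(3)
= 7 * 6 * 5 * 4 * 3 * fac(2)
= 7 * 6 * 5 * 4 * 3 * 2 * fac(1)
= 7 * 6 * 5 * 4 * 3 * 2 * 1
= 5040


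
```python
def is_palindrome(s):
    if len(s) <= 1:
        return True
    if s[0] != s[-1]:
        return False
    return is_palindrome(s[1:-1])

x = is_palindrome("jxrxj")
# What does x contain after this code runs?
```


is_palindrome("jxrxj")
"jxrxj": s[0]='j' == s[-1]='j' -> is_palindrome("xrx")
"xrx": s[0]='x' == s[-1]='x' -> is_palindrome("r")
"r": len <= 1 -> True
= True


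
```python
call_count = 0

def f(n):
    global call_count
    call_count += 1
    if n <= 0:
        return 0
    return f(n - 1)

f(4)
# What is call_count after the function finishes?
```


f(4) calls f(3) calls ... calls f(0)
Total calls: 4 + 1 (for base case) = 5


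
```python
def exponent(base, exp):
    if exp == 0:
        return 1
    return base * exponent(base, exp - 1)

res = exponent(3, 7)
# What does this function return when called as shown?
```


exponent(3, 7)
= 3 * exponent(3, 6)
= 3 * 3 * exponent(3, 5)
= 3 * 3 * 3 * exponent(3, 4)
= 3 * 3 * 3 * 3 * exponent(3, 3)
= 3 * 3 * 3 * 3 * 3 * exponent(3, 2)
= 3 * 3 * 3 * 3 * 3 * 3 * exponent(3, 1)
= 3 * 3 * 3 * 3 * 3 * 3 * 3 * exponent(3, 0)
= 3 * 3 * 3 * 3 * 3 * 3 * 3 * 1
= 2187


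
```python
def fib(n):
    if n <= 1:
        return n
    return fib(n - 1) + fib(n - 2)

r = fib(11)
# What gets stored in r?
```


fib(11)
= fib(10) + fib(9)
= (fib(9) + fib(8)) + fib(9)
Computing bottom-up: fib(0)=0, fib(1)=1, fib(2)=1, fib(3)=2, fib(4)=3, fib(5)=5, fib(6)=8, fib(7)=13, fib(8)=21, fib(9)=34, fib(10)=55, fib(11)=89
= 89


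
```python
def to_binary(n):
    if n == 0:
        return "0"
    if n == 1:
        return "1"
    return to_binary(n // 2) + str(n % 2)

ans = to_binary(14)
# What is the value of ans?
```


to_binary(14)
= to_binary(7) + "0"
= to_binary(3) + "1" + "0"
= to_binary(1) + "1" + "1" + "0"
= "1" + "1" + "1" + "0"
= "1110"


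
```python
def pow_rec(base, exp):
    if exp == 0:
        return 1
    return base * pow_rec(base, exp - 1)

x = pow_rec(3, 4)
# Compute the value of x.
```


pow_rec(3, 4)
= 3 * pow_rec(3, 3)
= 3 * 3 * pow_rec(3, 2)
= 3 * 3 * 3 * pow_rec(3, 1)
= 3 * 3 * 3 * 3 * pow_rec(3, 0)
= 3 * 3 * 3 * 3 * 1
= 81


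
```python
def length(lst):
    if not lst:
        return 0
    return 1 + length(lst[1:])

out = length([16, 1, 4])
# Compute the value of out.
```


length([16, 1, 4])
= 1 + length([1, 4])
= 1 + 1 + length([4])
= 1 + 1 + 1 + length([])
= 1 + 1 + 1 + 0
= 3


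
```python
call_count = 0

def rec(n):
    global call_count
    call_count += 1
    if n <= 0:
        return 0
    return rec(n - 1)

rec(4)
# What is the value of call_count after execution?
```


rec(4) calls rec(3) calls ... calls rec(0)
Total calls: 4 + 1 (for base case) = 5


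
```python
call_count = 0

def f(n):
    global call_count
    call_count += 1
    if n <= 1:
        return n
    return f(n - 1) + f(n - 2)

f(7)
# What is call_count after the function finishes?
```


f(7) calls f(6) and f(5); each non-base call branches into two more.
Let C(k) = total number of calls made by f(k), including the call to f(k) itself.
Base cases: C(0) = 1, C(1) = 1
Recurrence: C(k) = 1 + C(k-1) + C(k-2)
  C(2) = 1 + C(1) + C(0) = 1 + 1 + 1 = 3
  C(3) = 1 + C(2) + C(1) = 1 + 3 + 1 = 5
  C(4) = 1 + C(3) + C(2) = 1 + 5 + 3 = 9
  C(5) = 1 + C(4) + C(3) = 1 + 9 + 5 = 15
  C(6) = 1 + C(5) + C(4) = 1 + 15 + 9 = 25
  C(7) = 1 + C(6) + C(5) = 1 + 25 + 15 = 41
Total calls = C(7) = 41


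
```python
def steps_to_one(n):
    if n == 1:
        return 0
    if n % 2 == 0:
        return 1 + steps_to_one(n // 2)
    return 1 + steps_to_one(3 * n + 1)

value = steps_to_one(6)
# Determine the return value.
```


steps_to_one(6)
6 is even -> steps_to_one(3)
3 is odd -> 3*3+1 = 10 -> steps_to_one(10)
10 is even -> steps_to_one(5)
5 is odd -> 3*5+1 = 16 -> steps_to_one(16)
16 is even -> steps_to_one(8)
8 is even -> steps_to_one(4)
4 is even -> steps_to_one(2)
2 is even -> steps_to_one(1)
Reached 1 after 8 steps
= 8


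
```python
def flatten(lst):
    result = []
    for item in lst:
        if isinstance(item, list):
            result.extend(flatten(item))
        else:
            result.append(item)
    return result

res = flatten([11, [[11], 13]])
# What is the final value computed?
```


flatten([11, [[11], 13]])
Processing each element:
  11 is not a list -> append 11
  [[11], 13] is a list -> flatten recursively -> [11, 13]
= [11, 11, 13]


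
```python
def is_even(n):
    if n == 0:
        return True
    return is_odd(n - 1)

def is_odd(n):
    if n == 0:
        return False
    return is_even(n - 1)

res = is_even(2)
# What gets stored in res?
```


is_even(2)
= is_odd(1)
= is_even(0)
n == 0: return True
= True


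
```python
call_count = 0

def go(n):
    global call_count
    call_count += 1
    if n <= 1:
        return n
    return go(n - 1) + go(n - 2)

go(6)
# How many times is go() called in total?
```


go(6) calls go(5) and go(4); each non-base call branches into two more.
Let C(k) = total number of calls made by go(k), including the call to go(k) itself.
Base cases: C(0) = 1, C(1) = 1
Recurrence: C(k) = 1 + C(k-1) + C(k-2)
  C(2) = 1 + C(1) + C(0) = 1 + 1 + 1 = 3
  C(3) = 1 + C(2) + C(1) = 1 + 3 + 1 = 5
  C(4) = 1 + C(3) + C(2) = 1 + 5 + 3 = 9
  C(5) = 1 + C(4) + C(3) = 1 + 9 + 5 = 15
  C(6) = 1 + C(5) + C(4) = 1 + 15 + 9 = 25
Total calls = C(6) = 25


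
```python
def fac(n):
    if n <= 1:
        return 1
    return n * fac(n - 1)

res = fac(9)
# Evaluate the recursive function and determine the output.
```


fac(9)
= 9 * fac(8)
= 9 * 8 * fac(7)
= 9 * 8 * 7 * fac(6)
= 9 * 8 * 7 * 6 * fac(5)
= 9 * 8 * 7 * 6 * 5 * fac(4)
= 9 * 8 * 7 * 6 * 5 * 4 * fac(3)
= 9 * 8 * 7 * 6 * 5 * 4 * 3 * fac(2)
= 9 * 8 * 7 * 6 * 5 * 4 * 3 * 2 * fac(1)
= 9 * 8 * 7 * 6 * 5 * 4 * 3 * 2 * 1
= 362880


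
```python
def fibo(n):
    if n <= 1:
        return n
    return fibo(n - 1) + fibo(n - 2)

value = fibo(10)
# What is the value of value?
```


fibo(10)
= fibo(9) + fibo(8)
= (fibo(8) + fibo(7)) + fibo(8)
Computing bottom-up: fibo(0)=0, fibo(1)=1, fibo(2)=1, fibo(3)=2, fibo(4)=3, fibo(5)=5, fibo(6)=8, fibo(7)=13, fibo(8)=21, fibo(9)=34, fibo(10)=55
= 55


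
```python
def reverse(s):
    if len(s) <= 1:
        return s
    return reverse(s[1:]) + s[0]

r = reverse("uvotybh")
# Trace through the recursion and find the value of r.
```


reverse("uvotybh")
= reverse("votybh") + "u"
= reverse("otybh") + "v" + "u"
= reverse("tybh") + "o" + "v" + "u"
= reverse("ybh") + "t" + "o" + "v" + "u"
= reverse("bh") + "y" + "t" + "o" + "v" + "u"
= reverse("h") + "b" + "y" + "t" + "o" + "v" + "u"
= "h" + "b" + "y" + "t" + "o" + "v" + "u"
= "hbytovu"


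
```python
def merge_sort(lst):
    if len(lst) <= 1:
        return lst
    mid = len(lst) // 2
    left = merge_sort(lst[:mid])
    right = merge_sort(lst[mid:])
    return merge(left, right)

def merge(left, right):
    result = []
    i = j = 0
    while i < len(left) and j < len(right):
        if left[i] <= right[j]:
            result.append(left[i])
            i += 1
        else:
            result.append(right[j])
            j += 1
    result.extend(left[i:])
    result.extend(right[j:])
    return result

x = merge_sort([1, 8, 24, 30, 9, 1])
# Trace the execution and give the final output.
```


merge_sort([1, 8, 24, 30, 9, 1])
Split into [1, 8, 24] and [30, 9, 1]
Left sorted: [1, 8, 24]
Right sorted: [1, 9, 30]
Merge [1, 8, 24] and [1, 9, 30]
= [1, 1, 8, 9, 24, 30]


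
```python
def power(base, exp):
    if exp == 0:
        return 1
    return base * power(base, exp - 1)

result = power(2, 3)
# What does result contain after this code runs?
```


power(2, 3)
= 2 * power(2, 2)
= 2 * 2 * power(2, 1)
= 2 * 2 * 2 * power(2, 0)
= 2 * 2 * 2 * 1
= 8


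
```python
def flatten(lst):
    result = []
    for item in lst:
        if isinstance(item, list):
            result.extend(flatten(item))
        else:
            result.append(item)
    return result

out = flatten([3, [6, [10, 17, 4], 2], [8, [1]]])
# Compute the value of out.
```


flatten([3, [6, [10, 17, 4], 2], [8, [1]]])
Processing each element:
  3 is not a list -> append 3
  [6, [10, 17, 4], 2] is a list -> flatten recursively -> [6, 10, 17, 4, 2]
  [8, [1]] is a list -> flatten recursively -> [8, 1]
= [3, 6, 10, 17, 4, 2, 8, 1]


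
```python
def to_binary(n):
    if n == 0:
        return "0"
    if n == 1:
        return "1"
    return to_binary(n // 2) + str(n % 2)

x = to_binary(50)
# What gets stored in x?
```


to_binary(50)
= to_binary(25) + "0"
= to_binary(12) + "1" + "0"
= to_binary(6) + "0" + "1" + "0"
= to_binary(3) + "0" + "0" + "1" + "0"
= to_binary(1) + "1" + "0" + "0" + "1" + "0"
= "1" + "1" + "0" + "0" + "1" + "0"
= "110010"


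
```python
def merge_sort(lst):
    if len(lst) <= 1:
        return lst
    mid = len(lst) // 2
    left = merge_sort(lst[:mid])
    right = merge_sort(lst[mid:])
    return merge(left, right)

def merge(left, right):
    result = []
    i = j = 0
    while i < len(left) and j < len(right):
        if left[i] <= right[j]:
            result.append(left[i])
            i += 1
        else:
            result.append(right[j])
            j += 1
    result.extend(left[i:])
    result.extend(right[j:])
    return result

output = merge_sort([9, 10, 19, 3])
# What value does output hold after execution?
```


merge_sort([9, 10, 19, 3])
Split into [9, 10] and [19, 3]
Left sorted: [9, 10]
Right sorted: [3, 19]
Merge [9, 10] and [3, 19]
= [3, 9, 10, 19]


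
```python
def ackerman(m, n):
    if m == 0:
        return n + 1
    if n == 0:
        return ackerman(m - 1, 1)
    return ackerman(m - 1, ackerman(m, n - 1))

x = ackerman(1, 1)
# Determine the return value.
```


ackerman(1, 1)
= ackerman(0, ackerman(1, 0))
First compute ackerman(1, 0) = 2
= ackerman(0, 2)
= 3


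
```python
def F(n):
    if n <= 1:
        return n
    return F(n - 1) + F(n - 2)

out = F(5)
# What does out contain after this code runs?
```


F(5)
= F(4) + F(3)
= (F(3) + F(2)) + F(3)
Computing bottom-up: F(0)=0, F(1)=1, F(2)=1, F(3)=2, F(4)=3, F(5)=5
= 5


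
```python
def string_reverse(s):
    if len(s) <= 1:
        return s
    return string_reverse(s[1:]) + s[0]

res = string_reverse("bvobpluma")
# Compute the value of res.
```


string_reverse("bvobpluma")
= string_reverse("vobpluma") + "b"
= string_reverse("obpluma") + "v" + "b"
= string_reverse("bpluma") + "o" + "v" + "b"
= string_reverse("pluma") + "b" + "o" + "v" + "b"
= string_reverse("luma") + "p" + "b" + "o" + "v" + "b"
= string_reverse("uma") + "l" + "p" + "b" + "o" + "v" + "b"
= string_reverse("ma") + "u" + "l" + "p" + "b" + "o" + "v" + "b"
= string_reverse("a") + "m" + "u" + "l" + "p" + "b" + "o" + "v" + "b"
= "a" + "m" + "u" + "l" + "p" + "b" + "o" + "v" + "b"
= "amulpbovb"


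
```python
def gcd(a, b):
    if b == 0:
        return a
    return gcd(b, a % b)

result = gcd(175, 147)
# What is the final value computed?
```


gcd(175, 147)
= gcd(147, 175 % 147) = gcd(147, 28)
= gcd(28, 147 % 28) = gcd(28, 7)
= gcd(7, 28 % 7) = gcd(7, 0)
b == 0, return a = 7


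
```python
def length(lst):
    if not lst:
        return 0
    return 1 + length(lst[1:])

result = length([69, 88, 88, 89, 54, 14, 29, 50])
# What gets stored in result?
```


length([69, 88, 88, 89, 54, 14, 29, 50])
= 1 + length([88, 88, 89, 54, 14, 29, 50])
= 1 + 1 + length([88, 89, 54, 14, 29, 50])
= 1 + 1 + 1 + length([89, 54, 14, 29, 50])
= 1 + 1 + 1 + 1 + length([54, 14, 29, 50])
= 1 + 1 + 1 + 1 + 1 + length([14, 29, 50])
= 1 + 1 + 1 + 1 + 1 + 1 + length([29, 50])
= 1 + 1 + 1 + 1 + 1 + 1 + 1 + length([50])
= 1 + 1 + 1 + 1 + 1 + 1 + 1 + 1 + length([])
= 1 + 1 + 1 + 1 + 1 + 1 + 1 + 1 + 0
= 8


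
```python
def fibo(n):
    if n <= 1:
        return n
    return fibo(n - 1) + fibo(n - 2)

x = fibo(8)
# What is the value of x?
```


fibo(8)
= fibo(7) + fibo(6)
= (fibo(6) + fibo(5)) + fibo(6)
Computing bottom-up: fibo(0)=0, fibo(1)=1, fibo(2)=1, fibo(3)=2, fibo(4)=3, fibo(5)=5, fibo(6)=8, fibo(7)=13, fibo(8)=21
= 21


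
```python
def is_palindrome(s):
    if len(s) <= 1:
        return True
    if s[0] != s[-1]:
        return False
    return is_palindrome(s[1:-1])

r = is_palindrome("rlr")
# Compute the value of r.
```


is_palindrome("rlr")
"rlr": s[0]='r' == s[-1]='r' -> is_palindrome("l")
"l": len <= 1 -> True
= True


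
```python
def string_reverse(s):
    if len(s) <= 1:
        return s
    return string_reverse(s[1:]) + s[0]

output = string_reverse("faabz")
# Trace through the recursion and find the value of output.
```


string_reverse("faabz")
= string_reverse("aabz") + "f"
= string_reverse("abz") + "a" + "f"
= string_reverse("bz") + "a" + "a" + "f"
= string_reverse("z") + "b" + "a" + "a" + "f"
= "z" + "b" + "a" + "a" + "f"
= "zbaaf"


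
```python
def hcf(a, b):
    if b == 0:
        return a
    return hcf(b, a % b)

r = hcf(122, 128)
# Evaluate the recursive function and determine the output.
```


hcf(122, 128)
= hcf(128, 122 % 128) = hcf(128, 122)
= hcf(122, 128 % 122) = hcf(122, 6)
= hcf(6, 122 % 6) = hcf(6, 2)
= hcf(2, 6 % 2) = hcf(2, 0)
b == 0, return a = 2


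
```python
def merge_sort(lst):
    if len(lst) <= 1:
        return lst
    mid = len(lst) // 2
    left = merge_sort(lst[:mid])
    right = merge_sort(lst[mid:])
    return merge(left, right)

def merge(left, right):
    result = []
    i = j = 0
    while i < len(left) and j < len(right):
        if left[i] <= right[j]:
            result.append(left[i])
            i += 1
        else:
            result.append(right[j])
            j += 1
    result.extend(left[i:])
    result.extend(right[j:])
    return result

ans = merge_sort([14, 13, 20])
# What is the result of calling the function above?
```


merge_sort([14, 13, 20])
Split into [14] and [13, 20]
Left sorted: [14]
Right sorted: [13, 20]
Merge [14] and [13, 20]
= [13, 14, 20]


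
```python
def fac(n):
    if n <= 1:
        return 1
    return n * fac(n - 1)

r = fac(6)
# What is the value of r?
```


fac(6)
= 6 * fac(5)
= 6 * 5 * fac(4)
= 6 * 5 * 4 * fac(3)
= 6 * 5 * 4 * 3 * fac(2)
= 6 * 5 * 4 * 3 * 2 * fac(1)
= 6 * 5 * 4 * 3 * 2 * 1
= 720


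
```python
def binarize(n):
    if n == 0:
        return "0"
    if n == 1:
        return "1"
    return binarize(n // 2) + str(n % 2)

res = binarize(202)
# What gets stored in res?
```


binarize(202)
= binarize(101) + "0"
= binarize(50) + "1" + "0"
= binarize(25) + "0" + "1" + "0"
= binarize(12) + "1" + "0" + "1" + "0"
= binarize(6) + "0" + "1" + "0" + "1" + "0"
= binarize(3) + "0" + "0" + "1" + "0" + "1" + "0"
= binarize(1) + "1" + "0" + "0" + "1" + "0" + "1" + "0"
= "1" + "1" + "0" + "0" + "1" + "0" + "1" + "0"
= "11001010"


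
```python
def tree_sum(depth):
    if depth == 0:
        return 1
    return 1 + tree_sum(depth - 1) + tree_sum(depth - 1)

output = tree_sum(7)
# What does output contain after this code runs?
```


tree_sum(7)
= 1 + tree_sum(6) + tree_sum(6)
= 1 + 2 * tree_sum(6)
tree_sum(k) = 2^(k+1) - 1
tree_sum(0) = 1
tree_sum(1) = 3
tree_sum(2) = 7
tree_sum(3) = 15
tree_sum(4) = 31
tree_sum(7) = 2^8 - 1 = 255


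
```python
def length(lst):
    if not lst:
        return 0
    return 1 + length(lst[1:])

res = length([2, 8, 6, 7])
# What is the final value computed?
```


length([2, 8, 6, 7])
= 1 + length([8, 6, 7])
= 1 + 1 + length([6, 7])
= 1 + 1 + 1 + length([7])
= 1 + 1 + 1 + 1 + length([])
= 1 + 1 + 1 + 1 + 0
= 4


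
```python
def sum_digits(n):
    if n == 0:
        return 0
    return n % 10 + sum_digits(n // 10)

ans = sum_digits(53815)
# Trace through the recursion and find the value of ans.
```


sum_digits(53815)
= 5 + sum_digits(5381)
= 5 + 1 + sum_digits(538)
= 5 + 1 + 8 + sum_digits(53)
= 5 + 1 + 8 + 3 + sum_digits(5)
= 5 + 1 + 8 + 3 + 5 + sum_digits(0)
= 5 + 1 + 8 + 3 + 5 + 0
= 22


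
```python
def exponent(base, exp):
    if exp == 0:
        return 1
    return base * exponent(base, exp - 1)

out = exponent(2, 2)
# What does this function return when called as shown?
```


exponent(2, 2)
= 2 * exponent(2, 1)
= 2 * 2 * exponent(2, 0)
= 2 * 2 * 1
= 4


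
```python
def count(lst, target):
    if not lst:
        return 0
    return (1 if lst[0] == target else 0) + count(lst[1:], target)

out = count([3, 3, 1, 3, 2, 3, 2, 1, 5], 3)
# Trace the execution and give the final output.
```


count([3, 3, 1, 3, 2, 3, 2, 1, 5], 3)
lst[0]=3 == 3: 1 + count([3, 1, 3, 2, 3, 2, 1, 5], 3)
lst[0]=3 == 3: 1 + count([1, 3, 2, 3, 2, 1, 5], 3)
lst[0]=1 != 3: 0 + count([3, 2, 3, 2, 1, 5], 3)
lst[0]=3 == 3: 1 + count([2, 3, 2, 1, 5], 3)
lst[0]=2 != 3: 0 + count([3, 2, 1, 5], 3)
lst[0]=3 == 3: 1 + count([2, 1, 5], 3)
lst[0]=2 != 3: 0 + count([1, 5], 3)
lst[0]=1 != 3: 0 + count([5], 3)
lst[0]=5 != 3: 0 + count([], 3)
= 4


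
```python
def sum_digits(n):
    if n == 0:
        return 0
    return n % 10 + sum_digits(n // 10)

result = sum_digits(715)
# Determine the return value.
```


sum_digits(715)
= 5 + sum_digits(71)
= 5 + 1 + sum_digits(7)
= 5 + 1 + 7 + sum_digits(0)
= 5 + 1 + 7 + 0
= 13


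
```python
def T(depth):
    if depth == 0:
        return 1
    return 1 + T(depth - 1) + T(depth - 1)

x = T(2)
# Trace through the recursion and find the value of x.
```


T(2)
= 1 + T(1) + T(1)
= 1 + 2 * T(1)
T(k) = 2^(k+1) - 1
T(0) = 1
T(1) = 3
T(2) = 7
T(2) = 2^3 - 1 = 7


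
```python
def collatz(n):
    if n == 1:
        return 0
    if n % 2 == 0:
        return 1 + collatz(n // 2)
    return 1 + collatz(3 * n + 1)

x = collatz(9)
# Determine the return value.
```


collatz(9)
9 is odd -> 3*9+1 = 28 -> collatz(28)
28 is even -> collatz(14)
14 is even -> collatz(7)
7 is odd -> 3*7+1 = 22 -> collatz(22)
22 is even -> collatz(11)
11 is odd -> 3*11+1 = 34 -> collatz(34)
34 is even -> collatz(17)
17 is odd -> 3*17+1 = 52 -> collatz(52)
52 is even -> collatz(26)
26 is even -> collatz(13)
13 is odd -> 3*13+1 = 40 -> collatz(40)
40 is even -> collatz(20)
20 is even -> collatz(10)
10 is even -> collatz(5)
5 is odd -> 3*5+1 = 16 -> collatz(16)
16 is even -> collatz(8)
8 is even -> collatz(4)
4 is even -> collatz(2)
2 is even -> collatz(1)
Reached 1 after 19 steps
= 19


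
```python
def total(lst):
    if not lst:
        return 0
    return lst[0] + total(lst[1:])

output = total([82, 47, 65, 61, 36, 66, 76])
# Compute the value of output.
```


total([82, 47, 65, 61, 36, 66, 76])
= 82 + total([47, 65, 61, 36, 66, 76])
= 82 + 47 + total([65, 61, 36, 66, 76])
= 82 + 47 + 65 + total([61, 36, 66, 76])
= 82 + 47 + 65 + 61 + total([36, 66, 76])
= 82 + 47 + 65 + 61 + 36 + total([66, 76])
= 82 + 47 + 65 + 61 + 36 + 66 + total([76])
= 82 + 47 + 65 + 61 + 36 + 66 + 76 + total([])
= 82 + 47 + 65 + 61 + 36 + 66 + 76 + 0
= 433


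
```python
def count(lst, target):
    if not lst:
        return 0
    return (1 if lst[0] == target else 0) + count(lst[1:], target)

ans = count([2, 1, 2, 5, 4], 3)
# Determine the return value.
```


count([2, 1, 2, 5, 4], 3)
lst[0]=2 != 3: 0 + count([1, 2, 5, 4], 3)
lst[0]=1 != 3: 0 + count([2, 5, 4], 3)
lst[0]=2 != 3: 0 + count([5, 4], 3)
lst[0]=5 != 3: 0 + count([4], 3)
lst[0]=4 != 3: 0 + count([], 3)
= 0


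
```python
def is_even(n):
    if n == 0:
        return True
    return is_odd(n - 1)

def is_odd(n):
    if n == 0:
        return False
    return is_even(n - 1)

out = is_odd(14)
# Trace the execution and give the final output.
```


is_odd(14)
= is_even(13)
= is_odd(12)
= is_even(11)
= is_odd(10)
= is_even(9)
= is_odd(8)
= is_even(7)
= is_odd(6)
= is_even(5)
= is_odd(4)
= is_even(3)
= is_odd(2)
= is_even(1)
= is_odd(0)
n == 0: return False
= False


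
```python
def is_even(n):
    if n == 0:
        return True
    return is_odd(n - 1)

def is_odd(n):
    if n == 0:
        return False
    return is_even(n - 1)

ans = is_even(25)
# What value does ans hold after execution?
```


is_even(25)
= is_odd(24)
= is_even(23)
= is_odd(22)
= is_even(21)
= is_odd(20)
= is_even(19)
= is_odd(18)
= is_even(17)
= is_odd(16)
= is_even(15)
= is_odd(14)
= is_even(13)
= is_odd(12)
= is_even(11)
= is_odd(10)
= is_even(9)
= is_odd(8)
= is_even(7)
= is_odd(6)
= is_even(5)
= is_odd(4)
= is_even(3)
= is_odd(2)
= is_even(1)
= is_odd(0)
n == 0: return False
= False
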